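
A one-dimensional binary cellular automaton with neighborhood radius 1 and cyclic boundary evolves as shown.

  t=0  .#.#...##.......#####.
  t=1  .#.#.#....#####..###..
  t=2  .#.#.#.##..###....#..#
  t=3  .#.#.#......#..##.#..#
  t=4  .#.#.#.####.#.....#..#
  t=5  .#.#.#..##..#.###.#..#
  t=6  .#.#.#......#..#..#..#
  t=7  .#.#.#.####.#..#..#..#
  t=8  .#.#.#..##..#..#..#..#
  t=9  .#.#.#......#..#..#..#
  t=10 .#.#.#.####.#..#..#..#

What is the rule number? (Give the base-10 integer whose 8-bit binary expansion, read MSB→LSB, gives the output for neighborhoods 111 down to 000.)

  ### -> #   bit 7 = 1  t=0,i=17
  ##. -> .   bit 6 = 0  t=0,i=8
  #.# -> .   bit 5 = 0  t=0,i=2
  #.. -> .   bit 4 = 0  t=0,i=4
  .## -> .   bit 3 = 0  t=0,i=7
  .#. -> #   bit 2 = 1  t=0,i=1
  ..# -> .   bit 1 = 0  t=0,i=0
  ... -> #   bit 0 = 1  t=0,i=5
  bits 10000101 = 133

133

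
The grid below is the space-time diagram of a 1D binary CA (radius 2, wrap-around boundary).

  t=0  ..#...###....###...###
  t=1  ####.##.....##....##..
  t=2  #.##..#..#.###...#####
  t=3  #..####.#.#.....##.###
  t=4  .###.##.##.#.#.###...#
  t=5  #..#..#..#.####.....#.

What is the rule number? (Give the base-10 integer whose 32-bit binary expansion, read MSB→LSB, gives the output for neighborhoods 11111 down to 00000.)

  ##### -> #   bit 31 = 1  t=2,i=19
  ####. -> #   bit 30 = 1  t=1,i=2
  ###.# -> #   bit 29 = 1  t=1,i=3
  ###.. -> .   bit 28 = 0  t=0,i=8
  ##.## -> .   bit 27 = 0  t=1,i=4
  ##.#. -> .   bit 26 = 0  t=3,i=7
  ##..# -> #   bit 25 = 1  t=0,i=0
  ##... -> .   bit 24 = 0  t=0,i=9
  #.### -> .   bit 23 = 0  t=2,i=11
  #.##. -> .   bit 22 = 0  t=1,i=5
  #.#.# -> #   bit 21 = 1  t=3,i=8
  #.#.. -> .   bit 20 = 0  t=3,i=10
  #..## -> #   bit 19 = 1  t=1,i=21
  #..#. -> #   bit 18 = 1  t=0,i=1
  #...# -> .   bit 17 = 0  t=0,i=4
  #.... -> .   bit 16 = 0  t=0,i=10
  .#### -> .   bit 15 = 0  t=1,i=1
  .###. -> .   bit 14 = 0  t=0,i=7
  .##.# -> #   bit 13 = 1  t=3,i=17
  .##.. -> #   bit 12 = 1  t=1,i=6
  .#.## -> #   bit 11 = 1  t=2,i=10
  .#.#. -> #   bit 10 = 1  t=3,i=9
  .#..# -> .   bit 9 = 0  t=2,i=7
  .#... -> #   bit 8 = 1  t=0,i=3
  ..### -> #   bit 7 = 1  t=0,i=6
  ..##. -> #   bit 6 = 1  t=1,i=12
  ..#.# -> .   bit 5 = 0  t=2,i=9
  ..#.. -> #   bit 4 = 1  t=0,i=2
  ...## -> #   bit 3 = 1  t=0,i=5
  ...#. -> #   bit 2 = 1  t=4,i=20
  ....# -> .   bit 1 = 0  t=0,i=11
  ..... -> #   bit 0 = 1  t=1,i=9
  bits 11100010001011000011110111011101 = 3794550237

3794550237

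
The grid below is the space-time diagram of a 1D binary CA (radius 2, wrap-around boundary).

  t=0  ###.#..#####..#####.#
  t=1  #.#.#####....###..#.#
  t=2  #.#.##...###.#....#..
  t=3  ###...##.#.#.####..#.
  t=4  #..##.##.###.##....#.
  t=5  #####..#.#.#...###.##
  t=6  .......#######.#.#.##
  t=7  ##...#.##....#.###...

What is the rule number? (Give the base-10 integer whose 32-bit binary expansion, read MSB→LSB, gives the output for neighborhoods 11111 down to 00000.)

  ##### -> .   bit 31 = 0  t=0,i=9
  ####. -> .   bit 30 = 0  t=0,i=1
  ###.# -> #   bit 29 = 1  t=0,i=2
  ###.. -> .   bit 28 = 0  t=0,i=11
  ##.## -> .   bit 27 = 0  t=0,i=19
  ##.#. -> .   bit 26 = 0  t=0,i=3
  ##..# -> .   bit 25 = 0  t=0,i=12
  ##... -> #   bit 24 = 1  t=1,i=9
  #.### -> #   bit 23 = 1  t=0,i=20
  #.##. -> .   bit 22 = 0  t=1,i=20
  #.#.# -> #   bit 21 = 1  t=1,i=2
  #.#.. -> #   bit 20 = 1  t=0,i=4
  #..## -> #   bit 19 = 1  t=0,i=6
  #..#. -> .   bit 18 = 0  t=1,i=17
  #...# -> #   bit 17 = 1  t=2,i=7
  #.... -> #   bit 16 = 1  t=1,i=10
  .#### -> #   bit 15 = 1  t=0,i=0
  .###. -> .   bit 14 = 0  t=1,i=14
  .##.# -> #   bit 13 = 1  t=1,i=0
  .##.. -> .   bit 12 = 0  t=2,i=5
  .#.## -> .   bit 11 = 0  t=1,i=3
  .#.#. -> #   bit 10 = 1  t=2,i=1
  .#..# -> #   bit 9 = 1  t=0,i=5
  .#... -> #   bit 8 = 1  t=2,i=14
  ..### -> #   bit 7 = 1  t=0,i=7
  ..##. -> #   bit 6 = 1  t=3,i=6
  ..#.# -> #   bit 5 = 1  t=1,i=18
  ..#.. -> .   bit 4 = 0  t=2,i=18
  ...## -> .   bit 3 = 0  t=1,i=12
  ...#. -> .   bit 2 = 0  t=2,i=17
  ....# -> #   bit 1 = 1  t=1,i=11
  ..... -> .   bit 0 = 0  t=6,i=2
  bits 00100001101110111010011111100010 = 565946338

565946338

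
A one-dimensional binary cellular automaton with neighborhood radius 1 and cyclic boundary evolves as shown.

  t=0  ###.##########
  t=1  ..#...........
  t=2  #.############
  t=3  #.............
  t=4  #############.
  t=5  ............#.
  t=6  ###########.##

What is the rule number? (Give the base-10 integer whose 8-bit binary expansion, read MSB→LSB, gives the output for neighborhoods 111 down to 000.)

  [7] ### => .  t=0,i=0
  [6] ##. => #  t=0,i=2
  [5] #.# => .  t=0,i=3
  [4] #.. => #  t=1,i=3
  [3] .## => .  t=0,i=4
  [2] .#. => #  t=1,i=2
  [1] ..# => .  t=1,i=1
  [0] ... => #  t=1,i=0
  bits 01010101 = 85

85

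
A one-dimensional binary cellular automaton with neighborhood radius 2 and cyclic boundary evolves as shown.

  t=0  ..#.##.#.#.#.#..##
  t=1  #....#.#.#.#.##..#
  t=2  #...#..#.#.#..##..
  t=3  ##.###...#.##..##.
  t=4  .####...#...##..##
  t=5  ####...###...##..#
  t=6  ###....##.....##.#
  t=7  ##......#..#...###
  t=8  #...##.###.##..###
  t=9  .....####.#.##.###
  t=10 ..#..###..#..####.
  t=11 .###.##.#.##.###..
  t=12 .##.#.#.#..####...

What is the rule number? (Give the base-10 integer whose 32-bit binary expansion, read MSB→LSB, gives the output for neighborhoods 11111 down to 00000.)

  ##### -> #   bit 31 = 1  t=5,i=1
  ####. -> #   bit 30 = 1  t=4,i=3
  ###.# -> .   bit 29 = 0  t=8,i=9
  ###.. -> .   bit 28 = 0  t=3,i=5
  ##.## -> #   bit 27 = 1  t=3,i=2
  ##.#. -> .   bit 26 = 0  t=0,i=6
  ##..# -> #   bit 25 = 1  t=0,i=0
  ##... -> .   bit 24 = 0  t=1,i=1
  #.### -> #   bit 23 = 1  t=3,i=3
  #.##. -> .   bit 22 = 0  t=0,i=4
  #.#.# -> #   bit 21 = 1  t=0,i=7
  #.#.. -> #   bit 20 = 1  t=0,i=13
  #..## -> .   bit 19 = 0  t=0,i=15
  #..#. -> .   bit 18 = 0  t=0,i=1
  #...# -> .   bit 17 = 0  t=2,i=2
  #.... -> .   bit 16 = 0  t=1,i=2
  .#### -> #   bit 15 = 1  t=4,i=2
  .###. -> #   bit 14 = 1  t=3,i=4
  .##.# -> #   bit 13 = 1  t=0,i=5
  .##.. -> #   bit 12 = 1  t=0,i=17
  .#.## -> .   bit 11 = 0  t=0,i=3
  .#.#. -> .   bit 10 = 0  t=0,i=8
  .#..# -> #   bit 9 = 1  t=0,i=14
  .#... -> #   bit 8 = 1  t=2,i=1
  ..### -> #   bit 7 = 1  t=5,i=7
  ..##. -> .   bit 6 = 0  t=0,i=16
  ..#.# -> .   bit 5 = 0  t=0,i=2
  ..#.. -> #   bit 4 = 1  t=2,i=0
  ...## -> .   bit 3 = 0  t=4,i=11
  ...#. -> #   bit 2 = 1  t=1,i=4
  ....# -> .   bit 1 = 0  t=1,i=3
  ..... -> #   bit 0 = 1  t=6,i=11
  bits 11001010101100001111001110010101 = 3400594325

3400594325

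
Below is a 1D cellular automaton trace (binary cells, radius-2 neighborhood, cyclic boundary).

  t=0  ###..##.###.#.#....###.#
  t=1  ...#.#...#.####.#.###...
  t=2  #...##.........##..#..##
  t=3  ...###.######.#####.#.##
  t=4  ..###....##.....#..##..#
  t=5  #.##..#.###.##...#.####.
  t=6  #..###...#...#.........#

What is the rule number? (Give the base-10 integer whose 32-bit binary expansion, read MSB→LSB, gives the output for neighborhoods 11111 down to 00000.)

  ##### -> #   bit 31 = 1  t=3,i=9
  ####. -> .   bit 30 = 0  t=0,i=1
  ###.# -> .   bit 29 = 0  t=0,i=10
  ###.. -> .   bit 28 = 0  t=0,i=2
  ##.## -> .   bit 27 = 0  t=0,i=7
  ##.#. -> #   bit 26 = 1  t=0,i=11
  ##..# -> #   bit 25 = 1  t=0,i=3
  ##... -> .   bit 24 = 0  t=1,i=21
  #.### -> .   bit 23 = 0  t=0,i=8
  #.##. -> .   bit 22 = 0  t=3,i=22
  #.#.# -> #   bit 21 = 1  t=0,i=12
  #.#.. -> #   bit 20 = 1  t=0,i=14
  #..## -> .   bit 19 = 0  t=0,i=4
  #..#. -> #   bit 18 = 1  t=2,i=18
  #...# -> .   bit 17 = 0  t=1,i=7
  #.... -> #   bit 16 = 1  t=0,i=16
  .#### -> .   bit 15 = 0  t=0,i=0
  .###. -> #   bit 14 = 1  t=0,i=9
  .##.# -> .   bit 13 = 0  t=0,i=6
  .##.. -> #   bit 12 = 1  t=2,i=5
  .#.## -> .   bit 11 = 0  t=1,i=10
  .#.#. -> #   bit 10 = 1  t=0,i=13
  .#..# -> #   bit 9 = 1  t=2,i=20
  .#... -> .   bit 8 = 0  t=0,i=15
  ..### -> #   bit 7 = 1  t=0,i=19
  ..##. -> #   bit 6 = 1  t=0,i=5
  ..#.# -> .   bit 5 = 0  t=1,i=3
  ..#.. -> .   bit 4 = 0  t=2,i=19
  ...## -> #   bit 3 = 1  t=0,i=18
  ...#. -> .   bit 2 = 0  t=1,i=2
  ....# -> .   bit 1 = 0  t=0,i=17
  ..... -> #   bit 0 = 1  t=1,i=0
  bits 10000110001101010101011011001001 = 2251642569

2251642569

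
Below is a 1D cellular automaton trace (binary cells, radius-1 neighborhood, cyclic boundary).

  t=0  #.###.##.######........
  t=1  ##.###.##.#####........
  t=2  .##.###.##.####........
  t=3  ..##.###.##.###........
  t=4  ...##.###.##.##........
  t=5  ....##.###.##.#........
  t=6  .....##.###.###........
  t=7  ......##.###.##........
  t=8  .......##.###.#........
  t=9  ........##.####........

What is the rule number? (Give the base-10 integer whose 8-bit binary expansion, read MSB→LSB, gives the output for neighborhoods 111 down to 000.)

  ### -> #   bit 7 = 1  t=0,i=3
  ##. -> #   bit 6 = 1  t=0,i=4
  #.# -> #   bit 5 = 1  t=0,i=1
  #.. -> .   bit 4 = 0  t=0,i=15
  .## -> .   bit 3 = 0  t=0,i=2
  .#. -> #   bit 2 = 1  t=0,i=0
  ..# -> .   bit 1 = 0  t=0,i=22
  ... -> .   bit 0 = 0  t=0,i=16
  bits 11100100 = 228

228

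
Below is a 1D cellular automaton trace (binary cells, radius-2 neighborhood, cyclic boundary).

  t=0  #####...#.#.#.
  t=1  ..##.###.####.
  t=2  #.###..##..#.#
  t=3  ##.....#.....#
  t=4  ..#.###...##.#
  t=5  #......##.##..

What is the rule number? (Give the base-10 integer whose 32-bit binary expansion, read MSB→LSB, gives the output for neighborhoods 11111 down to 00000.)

3915523783

  [31] ##### => #  t=0,i=2
  [30] ####. => #  t=0,i=3
  [29] ###.# => #  t=1,i=7
  [28] ###.. => .  t=0,i=4
  [27] ##.## => #  t=1,i=4
  [26] ##.#. => .  t=4,i=12
  [25] ##..# => .  t=2,i=5
  [24] ##... => #  t=0,i=5
  [23] #.### => .  t=0,i=0
  [22] #.##. => #  t=2,i=13
  [21] #.#.# => #  t=0,i=10
  [20] #.#.. => .  t=4,i=13
  [19] #..## => .  t=2,i=6
  [18] #..#. => .  t=2,i=10
  [17] #...# => #  t=0,i=6
  [16] #.... => .  t=3,i=3
  [15] .#### => .  t=0,i=1
  [14] .###. => .  t=1,i=6
  [13] .##.# => #  t=1,i=3
  [12] .##.. => .  t=2,i=8
  [11] .#.## => .  t=0,i=13
  [10] .#.#. => #  t=0,i=9
  [9] .#..# => #  t=4,i=0
  [8] .#... => .  t=3,i=8
  [7] ..### => #  t=3,i=13
  [6] ..##. => #  t=1,i=2
  [5] ..#.# => .  t=0,i=8
  [4] ..#.. => .  t=3,i=7
  [3] ...## => .  t=1,i=1
  [2] ...#. => #  t=0,i=7
  [1] ....# => #  t=3,i=5
  [0] ..... => #  t=3,i=4
  bits 11101001011000100010011011000111 = 3915523783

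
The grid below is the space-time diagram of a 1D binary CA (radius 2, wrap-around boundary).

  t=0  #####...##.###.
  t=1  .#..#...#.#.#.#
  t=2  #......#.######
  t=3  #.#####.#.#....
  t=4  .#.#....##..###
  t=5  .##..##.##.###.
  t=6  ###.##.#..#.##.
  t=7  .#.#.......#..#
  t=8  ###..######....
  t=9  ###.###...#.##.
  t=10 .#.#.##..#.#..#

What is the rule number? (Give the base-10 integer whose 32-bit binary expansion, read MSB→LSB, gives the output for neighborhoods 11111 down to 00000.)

405396679

  nb #####: next=.  (t=0,i=2, bit31=0)
  nb ####.: next=.  (t=0,i=3, bit30=0)
  nb ###.#: next=.  (t=0,i=13, bit29=0)
  nb ###..: next=#  (t=0,i=4, bit28=1)
  nb ##.##: next=#  (t=0,i=10, bit27=1)
  nb ##.#.: next=.  (t=3,i=7, bit26=0)
  nb ##..#: next=.  (t=4,i=10, bit25=0)
  nb ##...: next=.  (t=0,i=5, bit24=0)
  nb #.###: next=.  (t=0,i=0, bit23=0)
  nb #.##.: next=.  (t=5,i=8, bit22=0)
  nb #.#.#: next=#  (t=1,i=10, bit21=1)
  nb #.#..: next=.  (t=1,i=1, bit20=0)
  nb #..##: next=#  (t=4,i=11, bit19=1)
  nb #..#.: next=.  (t=1,i=3, bit18=0)
  nb #...#: next=.  (t=0,i=6, bit17=0)
  nb #....: next=#  (t=2,i=2, bit16=1)
  nb .####: next=#  (t=0,i=1, bit15=1)
  nb .###.: next=#  (t=0,i=12, bit14=1)
  nb .##.#: next=.  (t=0,i=9, bit13=0)
  nb .##..: next=#  (t=4,i=9, bit12=1)
  nb .#.##: next=#  (t=2,i=8, bit11=1)
  nb .#.#.: next=#  (t=1,i=0, bit10=1)
  nb .#..#: next=.  (t=1,i=2, bit9=0)
  nb .#...: next=.  (t=1,i=5, bit8=0)
  nb ..###: next=#  (t=4,i=12, bit7=1)
  nb ..##.: next=#  (t=0,i=8, bit6=1)
  nb ..#.#: next=.  (t=1,i=8, bit5=0)
  nb ..#..: next=.  (t=1,i=4, bit4=0)
  nb ...##: next=.  (t=0,i=7, bit3=0)
  nb ...#.: next=#  (t=1,i=7, bit2=1)
  nb ....#: next=#  (t=2,i=5, bit1=1)
  nb .....: next=#  (t=2,i=3, bit0=1)
  bits 00011000001010011101110011000111 = 405396679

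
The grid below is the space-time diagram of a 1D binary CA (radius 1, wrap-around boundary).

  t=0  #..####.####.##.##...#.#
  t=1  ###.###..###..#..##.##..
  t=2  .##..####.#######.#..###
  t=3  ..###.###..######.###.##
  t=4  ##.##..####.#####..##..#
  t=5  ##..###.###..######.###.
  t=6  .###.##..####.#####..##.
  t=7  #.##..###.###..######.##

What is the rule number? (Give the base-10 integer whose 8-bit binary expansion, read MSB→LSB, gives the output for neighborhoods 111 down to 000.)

  ### -> #   bit 7 = 1  t=0,i=4
  ##. -> #   bit 6 = 1  t=0,i=0
  #.# -> .   bit 5 = 0  t=0,i=7
  #.. -> #   bit 4 = 1  t=0,i=1
  .## -> .   bit 3 = 0  t=0,i=3
  .#. -> #   bit 2 = 1  t=0,i=21
  ..# -> #   bit 1 = 1  t=0,i=2
  ... -> .   bit 0 = 0  t=0,i=19
  bits 11010110 = 214

214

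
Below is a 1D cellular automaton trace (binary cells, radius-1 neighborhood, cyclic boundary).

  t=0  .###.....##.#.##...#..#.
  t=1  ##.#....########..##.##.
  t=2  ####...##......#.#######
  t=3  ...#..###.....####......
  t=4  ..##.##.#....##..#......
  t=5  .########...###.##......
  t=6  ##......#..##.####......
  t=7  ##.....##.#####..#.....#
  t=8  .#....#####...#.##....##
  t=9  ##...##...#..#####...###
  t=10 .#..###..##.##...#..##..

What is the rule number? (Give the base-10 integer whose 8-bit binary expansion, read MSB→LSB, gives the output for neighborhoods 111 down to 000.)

110

  nb ###: next=.  (t=0,i=2, bit7=0)
  nb ##.: next=#  (t=0,i=3, bit6=1)
  nb #.#: next=#  (t=0,i=11, bit5=1)
  nb #..: next=.  (t=0,i=4, bit4=0)
  nb .##: next=#  (t=0,i=1, bit3=1)
  nb .#.: next=#  (t=0,i=12, bit2=1)
  nb ..#: next=#  (t=0,i=0, bit1=1)
  nb ...: next=.  (t=0,i=5, bit0=0)
  bits 01101110 = 110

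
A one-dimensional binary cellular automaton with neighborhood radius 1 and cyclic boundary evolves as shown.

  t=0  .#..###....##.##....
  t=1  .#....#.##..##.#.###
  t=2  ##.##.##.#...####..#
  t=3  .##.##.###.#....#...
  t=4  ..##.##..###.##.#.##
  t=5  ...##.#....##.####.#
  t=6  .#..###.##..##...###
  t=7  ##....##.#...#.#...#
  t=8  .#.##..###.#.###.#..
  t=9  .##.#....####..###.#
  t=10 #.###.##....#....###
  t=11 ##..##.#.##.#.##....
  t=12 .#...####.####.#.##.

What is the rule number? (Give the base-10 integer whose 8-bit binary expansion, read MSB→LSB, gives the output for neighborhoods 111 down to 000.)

  nb ###: next=.  (t=0,i=5, bit7=0)
  nb ##.: next=#  (t=0,i=6, bit6=1)
  nb #.#: next=#  (t=0,i=13, bit5=1)
  nb #..: next=.  (t=0,i=2, bit4=0)
  nb .##: next=.  (t=0,i=4, bit3=0)
  nb .#.: next=#  (t=0,i=1, bit2=1)
  nb ..#: next=.  (t=0,i=0, bit1=0)
  nb ...: next=#  (t=0,i=8, bit0=1)
  bits 01100101 = 101

101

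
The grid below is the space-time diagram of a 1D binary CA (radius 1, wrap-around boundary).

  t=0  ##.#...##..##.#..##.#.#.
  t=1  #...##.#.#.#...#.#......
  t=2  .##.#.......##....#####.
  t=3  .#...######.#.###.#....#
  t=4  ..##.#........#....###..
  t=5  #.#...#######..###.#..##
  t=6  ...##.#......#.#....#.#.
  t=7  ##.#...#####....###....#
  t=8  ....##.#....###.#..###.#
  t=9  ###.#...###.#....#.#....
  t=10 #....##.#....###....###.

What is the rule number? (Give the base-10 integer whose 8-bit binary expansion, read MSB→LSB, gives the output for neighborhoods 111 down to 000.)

25

  [7] ### => .  t=2,i=19
  [6] ##. => .  t=0,i=1
  [5] #.# => .  t=0,i=2
  [4] #.. => #  t=0,i=4
  [3] .## => #  t=0,i=0
  [2] .#. => .  t=0,i=3
  [1] ..# => .  t=0,i=6
  [0] ... => #  t=0,i=5
  bits 00011001 = 25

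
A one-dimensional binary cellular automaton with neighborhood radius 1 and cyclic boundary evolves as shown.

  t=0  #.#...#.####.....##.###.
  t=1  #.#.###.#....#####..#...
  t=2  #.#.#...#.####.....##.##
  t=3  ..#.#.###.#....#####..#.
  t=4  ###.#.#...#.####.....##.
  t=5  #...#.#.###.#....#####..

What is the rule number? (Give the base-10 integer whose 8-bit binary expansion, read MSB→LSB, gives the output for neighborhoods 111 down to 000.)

15

  ###|.  b7=0 t=0,i=9
  ##.|.  b6=0 t=0,i=11
  #.#|.  b5=0 t=0,i=1
  #..|.  b4=0 t=0,i=3
  .##|#  b3=1 t=0,i=8
  .#.|#  b2=1 t=0,i=0
  ..#|#  b1=1 t=0,i=5
  ...|#  b0=1 t=0,i=4
  bits 00001111 = 15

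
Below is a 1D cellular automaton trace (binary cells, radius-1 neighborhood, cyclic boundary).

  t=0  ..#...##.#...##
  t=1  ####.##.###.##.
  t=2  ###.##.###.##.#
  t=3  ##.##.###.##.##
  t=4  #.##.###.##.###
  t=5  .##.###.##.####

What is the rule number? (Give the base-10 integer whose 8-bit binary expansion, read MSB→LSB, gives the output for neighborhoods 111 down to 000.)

  [7] ### => #  t=1,i=1
  [6] ##. => .  t=0,i=7
  [5] #.# => #  t=0,i=8
  [4] #.. => #  t=0,i=0
  [3] .## => #  t=0,i=6
  [2] .#. => #  t=0,i=2
  [1] ..# => #  t=0,i=1
  [0] ... => .  t=0,i=4
  bits 10111110 = 190

190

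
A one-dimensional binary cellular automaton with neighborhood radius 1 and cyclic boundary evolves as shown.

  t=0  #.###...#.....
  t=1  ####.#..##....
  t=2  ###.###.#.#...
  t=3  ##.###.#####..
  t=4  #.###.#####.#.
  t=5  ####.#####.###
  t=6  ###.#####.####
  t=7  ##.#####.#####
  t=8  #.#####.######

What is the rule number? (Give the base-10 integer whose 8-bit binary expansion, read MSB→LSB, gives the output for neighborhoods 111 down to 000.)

  ### -> #   bit 7 = 1  t=0,i=3
  ##. -> .   bit 6 = 0  t=0,i=4
  #.# -> #   bit 5 = 1  t=0,i=1
  #.. -> #   bit 4 = 1  t=0,i=5
  .## -> #   bit 3 = 1  t=0,i=2
  .#. -> #   bit 2 = 1  t=0,i=0
  ..# -> .   bit 1 = 0  t=0,i=7
  ... -> .   bit 0 = 0  t=0,i=6
  bits 10111100 = 188

188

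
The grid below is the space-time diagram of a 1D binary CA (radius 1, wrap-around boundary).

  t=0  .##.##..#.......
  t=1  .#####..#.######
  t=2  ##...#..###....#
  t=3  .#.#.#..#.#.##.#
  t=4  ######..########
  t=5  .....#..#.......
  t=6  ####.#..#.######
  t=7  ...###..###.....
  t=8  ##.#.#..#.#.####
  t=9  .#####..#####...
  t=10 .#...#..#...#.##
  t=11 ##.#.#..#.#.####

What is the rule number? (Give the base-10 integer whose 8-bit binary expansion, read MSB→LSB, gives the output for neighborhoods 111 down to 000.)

  ###|.  b7=0 t=1,i=2
  ##.|#  b6=1 t=0,i=2
  #.#|#  b5=1 t=0,i=3
  #..|.  b4=0 t=0,i=6
  .##|#  b3=1 t=0,i=1
  .#.|#  b2=1 t=0,i=8
  ..#|.  b1=0 t=0,i=0
  ...|#  b0=1 t=0,i=10
  bits 01101101 = 109

109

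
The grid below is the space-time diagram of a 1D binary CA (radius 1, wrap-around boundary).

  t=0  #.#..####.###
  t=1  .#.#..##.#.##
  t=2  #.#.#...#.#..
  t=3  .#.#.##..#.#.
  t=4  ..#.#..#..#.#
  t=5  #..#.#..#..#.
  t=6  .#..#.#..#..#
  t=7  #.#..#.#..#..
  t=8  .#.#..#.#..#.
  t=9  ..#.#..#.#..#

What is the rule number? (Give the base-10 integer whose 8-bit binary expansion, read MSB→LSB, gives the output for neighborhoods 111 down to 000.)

  ###|#  b7=1 t=0,i=6
  ##.|.  b6=0 t=0,i=0
  #.#|#  b5=1 t=0,i=1
  #..|#  b4=1 t=0,i=3
  .##|.  b3=0 t=0,i=5
  .#.|.  b2=0 t=0,i=2
  ..#|.  b1=0 t=0,i=4
  ...|#  b0=1 t=2,i=6
  bits 10110001 = 177

177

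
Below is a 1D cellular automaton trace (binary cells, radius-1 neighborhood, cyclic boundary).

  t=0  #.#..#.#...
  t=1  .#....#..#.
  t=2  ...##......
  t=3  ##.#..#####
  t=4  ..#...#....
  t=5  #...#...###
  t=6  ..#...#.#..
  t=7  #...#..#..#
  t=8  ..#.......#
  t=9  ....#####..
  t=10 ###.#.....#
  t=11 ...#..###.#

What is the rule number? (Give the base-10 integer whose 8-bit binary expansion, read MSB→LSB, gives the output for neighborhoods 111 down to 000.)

41

  [7] ### => .  t=3,i=0
  [6] ##. => .  t=2,i=4
  [5] #.# => #  t=0,i=1
  [4] #.. => .  t=0,i=3
  [3] .## => #  t=2,i=3
  [2] .#. => .  t=0,i=0
  [1] ..# => .  t=0,i=4
  [0] ... => #  t=0,i=9
  bits 00101001 = 41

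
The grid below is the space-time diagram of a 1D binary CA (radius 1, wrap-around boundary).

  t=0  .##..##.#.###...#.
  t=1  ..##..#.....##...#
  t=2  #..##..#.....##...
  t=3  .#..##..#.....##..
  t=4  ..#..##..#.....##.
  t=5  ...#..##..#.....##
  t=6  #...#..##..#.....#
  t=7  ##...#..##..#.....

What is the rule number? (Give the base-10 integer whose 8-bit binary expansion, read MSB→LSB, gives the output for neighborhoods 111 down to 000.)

  [7] ### => .  t=0,i=11
  [6] ##. => #  t=0,i=2
  [5] #.# => .  t=0,i=7
  [4] #.. => #  t=0,i=3
  [3] .## => .  t=0,i=1
  [2] .#. => .  t=0,i=8
  [1] ..# => .  t=0,i=0
  [0] ... => .  t=0,i=14
  bits 01010000 = 80

80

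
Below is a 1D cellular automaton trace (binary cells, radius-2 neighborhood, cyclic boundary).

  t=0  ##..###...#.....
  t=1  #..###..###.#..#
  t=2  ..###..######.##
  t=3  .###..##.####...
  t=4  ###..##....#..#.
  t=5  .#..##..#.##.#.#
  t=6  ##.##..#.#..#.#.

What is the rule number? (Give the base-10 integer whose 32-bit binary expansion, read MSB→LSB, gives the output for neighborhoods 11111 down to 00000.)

  #####|#  b31=1 t=2,i=9
  ####.|#  b30=1 t=2,i=11
  ###.#|#  b29=1 t=1,i=10
  ###..|.  b28=0 t=0,i=6
  ##.##|.  b27=0 t=2,i=13
  ##.#.|#  b26=1 t=1,i=11
  ##..#|.  b25=0 t=0,i=2
  ##...|.  b24=0 t=0,i=7
  #.###|.  b23=0 t=3,i=9
  #.##.|.  b22=0 t=2,i=14
  #.#.#|.  b21=0 t=5,i=13
  #.#..|#  b20=1 t=1,i=12
  #..##|#  b19=1 t=0,i=3
  #..#.|#  b18=1 t=4,i=13
  #...#|#  b17=1 t=0,i=8
  #....|#  b16=1 t=0,i=12
  .####|.  b15=0 t=2,i=8
  .###.|#  b14=1 t=0,i=5
  .##.#|.  b13=0 t=3,i=7
  .##..|.  b12=0 t=0,i=1
  .#.##|#  b11=1 t=4,i=15
  .#.#.|#  b10=1 t=5,i=0
  .#..#|.  b9=0 t=1,i=13
  .#...|.  b8=0 t=0,i=11
  ..###|#  b7=1 t=0,i=4
  ..##.|#  b6=1 t=0,i=0
  ..#.#|.  b5=0 t=4,i=14
  ..#..|#  b4=1 t=0,i=10
  ...##|#  b3=1 t=0,i=15
  ...#.|#  b2=1 t=0,i=9
  ....#|.  b1=0 t=0,i=14
  .....|.  b0=0 t=0,i=13
  bits 11100100000111110100110011011100 = 3827256540

3827256540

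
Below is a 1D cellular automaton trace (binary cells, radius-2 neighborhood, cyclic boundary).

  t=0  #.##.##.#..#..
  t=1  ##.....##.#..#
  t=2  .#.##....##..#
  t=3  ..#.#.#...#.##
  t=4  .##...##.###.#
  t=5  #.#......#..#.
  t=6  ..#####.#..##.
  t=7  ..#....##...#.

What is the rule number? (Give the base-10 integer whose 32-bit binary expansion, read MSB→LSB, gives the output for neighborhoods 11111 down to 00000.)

345315749

  ##### -> .   bit 31 = 0  t=6,i=4
  ####. -> .   bit 30 = 0  t=6,i=5
  ###.# -> .   bit 29 = 0  t=4,i=11
  ###.. -> #   bit 28 = 1  t=1,i=1
  ##.## -> .   bit 27 = 0  t=0,i=4
  ##.#. -> #   bit 26 = 1  t=0,i=7
  ##..# -> .   bit 25 = 0  t=2,i=11
  ##... -> .   bit 24 = 0  t=1,i=2
  #.### -> #   bit 23 = 1  t=4,i=9
  #.##. -> .   bit 22 = 0  t=0,i=2
  #.#.# -> .   bit 21 = 0  t=2,i=1
  #.#.. -> #   bit 20 = 1  t=0,i=8
  #..## -> .   bit 19 = 0  t=1,i=12
  #..#. -> #   bit 18 = 1  t=0,i=10
  #...# -> .   bit 17 = 0  t=3,i=8
  #.... -> #   bit 16 = 1  t=1,i=3
  .#### -> .   bit 15 = 0  t=6,i=3
  .###. -> .   bit 14 = 0  t=1,i=0
  .##.# -> .   bit 13 = 0  t=0,i=3
  .##.. -> #   bit 12 = 1  t=2,i=4
  .#.## -> #   bit 11 = 1  t=0,i=1
  .#.#. -> .   bit 10 = 0  t=2,i=0
  .#..# -> .   bit 9 = 0  t=0,i=9
  .#... -> #   bit 8 = 1  t=3,i=7
  ..### -> #   bit 7 = 1  t=1,i=13
  ..##. -> .   bit 6 = 0  t=1,i=7
  ..#.# -> #   bit 5 = 1  t=0,i=0
  ..#.. -> .   bit 4 = 0  t=0,i=11
  ...## -> .   bit 3 = 0  t=1,i=6
  ...#. -> #   bit 2 = 1  t=3,i=9
  ....# -> .   bit 1 = 0  t=1,i=5
  ..... -> #   bit 0 = 1  t=1,i=4
  bits 00010100100101010001100110100101 = 345315749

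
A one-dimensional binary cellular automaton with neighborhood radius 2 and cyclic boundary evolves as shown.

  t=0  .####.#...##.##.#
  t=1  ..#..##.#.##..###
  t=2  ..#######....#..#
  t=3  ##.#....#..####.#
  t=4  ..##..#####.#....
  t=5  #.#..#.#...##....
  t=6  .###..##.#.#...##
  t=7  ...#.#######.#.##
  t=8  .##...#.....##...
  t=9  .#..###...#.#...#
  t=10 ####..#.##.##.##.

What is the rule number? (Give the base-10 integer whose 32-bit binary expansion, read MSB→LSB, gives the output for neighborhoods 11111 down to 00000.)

339387990

  nb #####: next=.  (t=2,i=4, bit31=0)
  nb ####.: next=.  (t=0,i=3, bit30=0)
  nb ###.#: next=.  (t=0,i=4, bit29=0)
  nb ###..: next=#  (t=1,i=16, bit28=1)
  nb ##.##: next=.  (t=0,i=12, bit27=0)
  nb ##.#.: next=#  (t=0,i=5, bit26=1)
  nb ##..#: next=.  (t=1,i=0, bit25=0)
  nb ##...: next=.  (t=2,i=9, bit24=0)
  nb #.###: next=.  (t=0,i=1, bit23=0)
  nb #.##.: next=.  (t=0,i=13, bit22=0)
  nb #.#.#: next=#  (t=0,i=16, bit21=1)
  nb #.#..: next=#  (t=0,i=6, bit20=1)
  nb #..##: next=#  (t=1,i=4, bit19=1)
  nb #..#.: next=.  (t=1,i=1, bit18=0)
  nb #...#: next=#  (t=0,i=8, bit17=1)
  nb #....: next=.  (t=2,i=10, bit16=0)
  nb .####: next=#  (t=0,i=2, bit15=1)
  nb .###.: next=.  (t=1,i=15, bit14=0)
  nb .##.#: next=#  (t=0,i=11, bit13=1)
  nb .##..: next=.  (t=1,i=11, bit12=0)
  nb .#.##: next=.  (t=0,i=0, bit11=0)
  nb .#.#.: next=#  (t=5,i=1, bit10=1)
  nb .#..#: next=#  (t=1,i=3, bit9=1)
  nb .#...: next=.  (t=0,i=7, bit8=0)
  nb ..###: next=.  (t=1,i=14, bit7=0)
  nb ..##.: next=#  (t=0,i=10, bit6=1)
  nb ..#.#: next=.  (t=5,i=0, bit5=0)
  nb ..#..: next=#  (t=1,i=2, bit4=1)
  nb ...##: next=.  (t=0,i=9, bit3=0)
  nb ...#.: next=#  (t=2,i=12, bit2=1)
  nb ....#: next=#  (t=2,i=11, bit1=1)
  nb .....: next=.  (t=4,i=15, bit0=0)
  bits 00010100001110101010011001010110 = 339387990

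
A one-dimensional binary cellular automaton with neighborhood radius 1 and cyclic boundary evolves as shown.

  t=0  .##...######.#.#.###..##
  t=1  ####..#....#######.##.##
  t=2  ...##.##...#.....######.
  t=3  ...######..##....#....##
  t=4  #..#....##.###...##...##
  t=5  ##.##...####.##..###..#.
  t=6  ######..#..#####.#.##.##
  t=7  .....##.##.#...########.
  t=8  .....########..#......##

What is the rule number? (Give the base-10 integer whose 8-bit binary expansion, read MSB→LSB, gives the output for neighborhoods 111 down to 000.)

124

  [7] ### => .  t=0,i=7
  [6] ##. => #  t=0,i=2
  [5] #.# => #  t=0,i=0
  [4] #.. => #  t=0,i=3
  [3] .## => #  t=0,i=1
  [2] .#. => #  t=0,i=13
  [1] ..# => .  t=0,i=5
  [0] ... => .  t=0,i=4
  bits 01111100 = 124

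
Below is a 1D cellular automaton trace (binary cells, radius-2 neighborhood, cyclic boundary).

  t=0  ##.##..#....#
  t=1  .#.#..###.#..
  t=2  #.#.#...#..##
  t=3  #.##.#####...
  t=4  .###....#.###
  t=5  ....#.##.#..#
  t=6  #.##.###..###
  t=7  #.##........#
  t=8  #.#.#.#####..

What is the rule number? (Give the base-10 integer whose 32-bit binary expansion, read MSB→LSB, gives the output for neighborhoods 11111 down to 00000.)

1634086679

  nb #####: next=.  (t=3,i=7, bit31=0)
  nb ####.: next=#  (t=3,i=8, bit30=1)
  nb ###.#: next=#  (t=0,i=1, bit29=1)
  nb ###..: next=.  (t=3,i=9, bit28=0)
  nb ##.##: next=.  (t=0,i=2, bit27=0)
  nb ##.#.: next=.  (t=1,i=9, bit26=0)
  nb ##..#: next=.  (t=0,i=5, bit25=0)
  nb ##...: next=#  (t=3,i=10, bit24=1)
  nb #.###: next=.  (t=3,i=5, bit23=0)
  nb #.##.: next=#  (t=0,i=3, bit22=1)
  nb #.#.#: next=#  (t=2,i=2, bit21=1)
  nb #.#..: next=.  (t=1,i=3, bit20=0)
  nb #..##: next=.  (t=1,i=5, bit19=0)
  nb #..#.: next=#  (t=0,i=6, bit18=1)
  nb #...#: next=#  (t=1,i=12, bit17=1)
  nb #....: next=.  (t=0,i=9, bit16=0)
  nb .####: next=.  (t=3,i=6, bit15=0)
  nb .###.: next=.  (t=0,i=0, bit14=0)
  nb .##.#: next=#  (t=3,i=3, bit13=1)
  nb .##..: next=.  (t=0,i=4, bit12=0)
  nb .#.##: next=#  (t=3,i=1, bit11=1)
  nb .#.#.: next=#  (t=1,i=2, bit10=1)
  nb .#..#: next=#  (t=1,i=4, bit9=1)
  nb .#...: next=#  (t=0,i=8, bit8=1)
  nb ..###: next=.  (t=0,i=12, bit7=0)
  nb ..##.: next=.  (t=7,i=12, bit6=0)
  nb ..#.#: next=.  (t=1,i=1, bit5=0)
  nb ..#..: next=#  (t=0,i=7, bit4=1)
  nb ...##: next=.  (t=0,i=11, bit3=0)
  nb ...#.: next=#  (t=1,i=0, bit2=1)
  nb ....#: next=#  (t=0,i=10, bit1=1)
  nb .....: next=#  (t=7,i=6, bit0=1)
  bits 01100001011001100010111100010111 = 1634086679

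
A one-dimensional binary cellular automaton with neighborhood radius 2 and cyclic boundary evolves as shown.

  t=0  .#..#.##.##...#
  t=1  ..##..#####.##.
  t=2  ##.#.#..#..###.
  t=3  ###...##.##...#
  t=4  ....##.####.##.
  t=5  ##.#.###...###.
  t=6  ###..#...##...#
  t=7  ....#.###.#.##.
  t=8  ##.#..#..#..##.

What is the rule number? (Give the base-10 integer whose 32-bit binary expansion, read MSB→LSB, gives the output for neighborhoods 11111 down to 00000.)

2362389261

  ##### -> #   bit 31 = 1  t=1,i=8
  ####. -> .   bit 30 = 0  t=1,i=9
  ###.# -> .   bit 29 = 0  t=1,i=10
  ###.. -> .   bit 28 = 0  t=3,i=2
  ##.## -> #   bit 27 = 1  t=0,i=8
  ##.#. -> #   bit 26 = 1  t=2,i=2
  ##..# -> .   bit 25 = 0  t=1,i=4
  ##... -> .   bit 24 = 0  t=0,i=11
  #.### -> #   bit 23 = 1  t=4,i=7
  #.##. -> #   bit 22 = 1  t=0,i=6
  #.#.# -> .   bit 21 = 0  t=2,i=3
  #.#.. -> .   bit 20 = 0  t=0,i=1
  #..## -> #   bit 19 = 1  t=1,i=5
  #..#. -> #   bit 18 = 1  t=0,i=3
  #...# -> #   bit 17 = 1  t=0,i=12
  #.... -> #   bit 16 = 1  t=4,i=0
  .#### -> .   bit 15 = 0  t=1,i=7
  .###. -> .   bit 14 = 0  t=2,i=12
  .##.# -> #   bit 13 = 1  t=0,i=7
  .##.. -> #   bit 12 = 1  t=0,i=10
  .#.## -> .   bit 11 = 0  t=0,i=5
  .#.#. -> .   bit 10 = 0  t=0,i=0
  .#..# -> #   bit 9 = 1  t=0,i=2
  .#... -> #   bit 8 = 1  t=6,i=6
  ..### -> .   bit 7 = 0  t=1,i=6
  ..##. -> .   bit 6 = 0  t=1,i=2
  ..#.# -> .   bit 5 = 0  t=0,i=4
  ..#.. -> .   bit 4 = 0  t=2,i=8
  ...## -> #   bit 3 = 1  t=1,i=1
  ...#. -> #   bit 2 = 1  t=0,i=13
  ....# -> .   bit 1 = 0  t=4,i=2
  ..... -> #   bit 0 = 1  t=4,i=1
  bits 10001100110011110011001100001101 = 2362389261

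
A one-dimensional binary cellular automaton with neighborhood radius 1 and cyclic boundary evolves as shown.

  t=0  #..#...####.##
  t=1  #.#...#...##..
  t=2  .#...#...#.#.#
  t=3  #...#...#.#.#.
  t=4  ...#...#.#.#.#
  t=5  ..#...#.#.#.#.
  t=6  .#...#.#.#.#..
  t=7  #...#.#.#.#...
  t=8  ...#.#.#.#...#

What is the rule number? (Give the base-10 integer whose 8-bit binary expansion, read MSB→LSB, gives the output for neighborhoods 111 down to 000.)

98

  ### -> .   bit 7 = 0  t=0,i=8
  ##. -> #   bit 6 = 1  t=0,i=0
  #.# -> #   bit 5 = 1  t=0,i=11
  #.. -> .   bit 4 = 0  t=0,i=1
  .## -> .   bit 3 = 0  t=0,i=7
  .#. -> .   bit 2 = 0  t=0,i=3
  ..# -> #   bit 1 = 1  t=0,i=2
  ... -> .   bit 0 = 0  t=0,i=5
  bits 01100010 = 98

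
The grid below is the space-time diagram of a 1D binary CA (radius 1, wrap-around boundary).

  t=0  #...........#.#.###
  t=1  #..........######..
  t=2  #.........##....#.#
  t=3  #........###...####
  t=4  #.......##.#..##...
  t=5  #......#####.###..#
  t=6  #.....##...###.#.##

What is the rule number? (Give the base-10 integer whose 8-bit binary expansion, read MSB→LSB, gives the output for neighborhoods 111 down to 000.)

  ###|.  b7=0 t=0,i=17
  ##.|#  b6=1 t=0,i=0
  #.#|#  b5=1 t=0,i=13
  #..|.  b4=0 t=0,i=1
  .##|#  b3=1 t=0,i=16
  .#.|#  b2=1 t=0,i=12
  ..#|#  b1=1 t=0,i=11
  ...|.  b0=0 t=0,i=2
  bits 01101110 = 110

110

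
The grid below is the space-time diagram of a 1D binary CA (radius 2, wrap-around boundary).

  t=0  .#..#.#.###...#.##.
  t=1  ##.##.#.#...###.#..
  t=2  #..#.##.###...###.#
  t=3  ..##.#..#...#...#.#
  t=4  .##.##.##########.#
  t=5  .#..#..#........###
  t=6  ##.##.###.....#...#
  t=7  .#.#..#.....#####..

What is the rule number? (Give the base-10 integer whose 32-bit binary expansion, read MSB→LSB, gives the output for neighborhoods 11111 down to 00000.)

620626294

  [31] ##### => .  t=4,i=9
  [30] ####. => .  t=4,i=15
  [29] ###.# => #  t=1,i=14
  [28] ###.. => .  t=0,i=10
  [27] ##.## => .  t=1,i=2
  [26] ##.#. => #  t=1,i=5
  [25] ##..# => .  t=0,i=18
  [24] ##... => .  t=0,i=11
  [23] #.### => #  t=0,i=8
  [22] #.##. => #  t=0,i=16
  [21] #.#.# => #  t=0,i=6
  [20] #.#.. => #  t=1,i=8
  [19] #..## => #  t=1,i=18
  [18] #..#. => #  t=0,i=0
  [17] #...# => #  t=0,i=12
  [16] #.... => .  t=5,i=9
  [15] .#### => .  t=4,i=8
  [14] .###. => .  t=0,i=9
  [13] .##.# => .  t=1,i=1
  [12] .##.. => .  t=0,i=17
  [11] .#.## => .  t=0,i=7
  [10] .#.#. => .  t=0,i=5
  [9] .#..# => .  t=0,i=2
  [8] .#... => #  t=1,i=9
  [7] ..### => .  t=1,i=12
  [6] ..##. => #  t=1,i=0
  [5] ..#.# => #  t=0,i=4
  [4] ..#.. => #  t=0,i=1
  [3] ...## => .  t=1,i=11
  [2] ...#. => #  t=0,i=13
  [1] ....# => #  t=5,i=14
  [0] ..... => .  t=5,i=10
  bits 00100100111111100000000101110110 = 620626294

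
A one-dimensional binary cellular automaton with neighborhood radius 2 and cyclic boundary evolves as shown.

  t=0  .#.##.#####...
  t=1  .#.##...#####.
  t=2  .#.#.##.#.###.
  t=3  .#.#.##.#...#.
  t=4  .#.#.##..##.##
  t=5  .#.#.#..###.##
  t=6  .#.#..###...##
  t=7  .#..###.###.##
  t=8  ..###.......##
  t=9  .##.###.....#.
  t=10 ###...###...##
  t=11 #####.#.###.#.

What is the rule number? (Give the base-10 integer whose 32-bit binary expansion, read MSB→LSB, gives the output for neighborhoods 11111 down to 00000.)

3513459696

  [31] ##### => #  t=0,i=8
  [30] ####. => #  t=0,i=9
  [29] ###.# => .  t=5,i=10
  [28] ###.. => #  t=0,i=10
  [27] ##.## => .  t=0,i=5
  [26] ##.#. => .  t=2,i=7
  [25] ##..# => .  t=1,i=13
  [24] ##... => #  t=0,i=11
  [23] #.### => .  t=0,i=6
  [22] #.##. => #  t=0,i=3
  [21] #.#.# => #  t=2,i=3
  [20] #.#.. => .  t=3,i=8
  [19] #..## => #  t=4,i=8
  [18] #..#. => .  t=1,i=0
  [17] #...# => #  t=1,i=6
  [16] #.... => #  t=0,i=12
  [15] .#### => .  t=0,i=7
  [14] .###. => .  t=2,i=11
  [13] .##.# => #  t=0,i=4
  [12] .##.. => .  t=1,i=4
  [11] .#.## => .  t=0,i=2
  [10] .#.#. => .  t=2,i=2
  [9] .#..# => #  t=3,i=13
  [8] .#... => #  t=3,i=9
  [7] ..### => #  t=1,i=8
  [6] ..##. => #  t=4,i=9
  [5] ..#.# => #  t=0,i=1
  [4] ..#.. => #  t=3,i=12
  [3] ...## => .  t=1,i=7
  [2] ...#. => .  t=0,i=0
  [1] ....# => .  t=0,i=13
  [0] ..... => .  t=8,i=7
  bits 11010001011010110010001111110000 = 3513459696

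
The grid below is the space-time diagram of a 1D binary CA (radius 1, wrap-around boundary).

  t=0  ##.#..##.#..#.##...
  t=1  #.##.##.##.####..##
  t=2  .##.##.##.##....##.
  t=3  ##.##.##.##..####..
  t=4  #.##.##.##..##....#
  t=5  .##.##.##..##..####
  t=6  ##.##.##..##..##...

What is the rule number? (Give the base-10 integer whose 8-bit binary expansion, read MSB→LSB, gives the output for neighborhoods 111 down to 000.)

  [7] ### => .  t=1,i=12
  [6] ##. => .  t=0,i=1
  [5] #.# => #  t=0,i=2
  [4] #.. => .  t=0,i=4
  [3] .## => #  t=0,i=0
  [2] .#. => #  t=0,i=3
  [1] ..# => #  t=0,i=5
  [0] ... => #  t=0,i=17
  bits 00101111 = 47

47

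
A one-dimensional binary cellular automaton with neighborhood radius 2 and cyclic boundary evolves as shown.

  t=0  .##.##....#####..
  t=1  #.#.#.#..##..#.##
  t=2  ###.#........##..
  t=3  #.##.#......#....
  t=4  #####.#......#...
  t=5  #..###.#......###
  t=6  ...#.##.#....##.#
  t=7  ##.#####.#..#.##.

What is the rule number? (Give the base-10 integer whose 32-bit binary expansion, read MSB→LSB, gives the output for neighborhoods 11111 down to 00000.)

  ##### -> .   bit 31 = 0  t=0,i=12
  ####. -> #   bit 30 = 1  t=0,i=13
  ###.# -> #   bit 29 = 1  t=1,i=0
  ###.. -> .   bit 28 = 0  t=0,i=14
  ##.## -> .   bit 27 = 0  t=0,i=3
  ##.#. -> #   bit 26 = 1  t=1,i=1
  ##..# -> .   bit 25 = 0  t=1,i=11
  ##... -> #   bit 24 = 1  t=0,i=6
  #.### -> .   bit 23 = 0  t=1,i=15
  #.##. -> #   bit 22 = 1  t=0,i=4
  #.#.# -> #   bit 21 = 1  t=1,i=2
  #.#.. -> .   bit 20 = 0  t=1,i=6
  #..## -> .   bit 19 = 0  t=1,i=8
  #..#. -> .   bit 18 = 0  t=1,i=12
  #...# -> #   bit 17 = 1  t=0,i=16
  #.... -> .   bit 16 = 0  t=0,i=7
  .#### -> .   bit 15 = 0  t=0,i=11
  .###. -> .   bit 14 = 0  t=1,i=16
  .##.# -> #   bit 13 = 1  t=0,i=2
  .##.. -> .   bit 12 = 0  t=0,i=5
  .#.## -> #   bit 11 = 1  t=1,i=14
  .#.#. -> .   bit 10 = 0  t=1,i=3
  .#..# -> .   bit 9 = 0  t=1,i=7
  .#... -> #   bit 8 = 1  t=2,i=5
  ..### -> #   bit 7 = 1  t=0,i=10
  ..##. -> .   bit 6 = 0  t=0,i=1
  ..#.# -> #   bit 5 = 1  t=1,i=13
  ..#.. -> .   bit 4 = 0  t=3,i=12
  ...## -> #   bit 3 = 1  t=0,i=0
  ...#. -> .   bit 2 = 0  t=3,i=11
  ....# -> .   bit 1 = 0  t=0,i=8
  ..... -> .   bit 0 = 0  t=2,i=7
  bits 01100101011000100010100110101000 = 1700932008

1700932008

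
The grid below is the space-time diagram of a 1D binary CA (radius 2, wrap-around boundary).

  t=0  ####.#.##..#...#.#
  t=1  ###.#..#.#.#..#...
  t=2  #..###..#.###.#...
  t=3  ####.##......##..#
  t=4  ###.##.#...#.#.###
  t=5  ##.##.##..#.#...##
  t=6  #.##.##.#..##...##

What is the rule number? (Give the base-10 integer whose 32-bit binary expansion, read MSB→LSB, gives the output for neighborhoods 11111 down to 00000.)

3747120854

  #####|#  b31=1 t=0,i=1
  ####.|#  b30=1 t=0,i=2
  ###.#|.  b29=0 t=0,i=3
  ###..|#  b28=1 t=2,i=5
  ##.##|#  b27=1 t=3,i=4
  ##.#.|#  b26=1 t=0,i=4
  ##..#|#  b25=1 t=0,i=9
  ##...|#  b24=1 t=3,i=7
  #.###|.  b23=0 t=0,i=17
  #.##.|#  b22=1 t=0,i=7
  #.#.#|.  b21=0 t=0,i=5
  #.#..|#  b20=1 t=1,i=4
  #..##|#  b19=1 t=2,i=2
  #..#.|.  b18=0 t=0,i=10
  #...#|.  b17=0 t=0,i=13
  #....|.  b16=0 t=3,i=8
  .####|#  b15=1 t=0,i=0
  .###.|.  b14=0 t=1,i=1
  .##.#|.  b13=0 t=4,i=5
  .##..|.  b12=0 t=0,i=8
  .#.##|.  b11=0 t=0,i=6
  .#.#.|#  b10=1 t=1,i=8
  .#..#|#  b9=1 t=1,i=5
  .#...|.  b8=0 t=0,i=12
  ..###|#  b7=1 t=1,i=0
  ..##.|#  b6=1 t=3,i=13
  ..#.#|.  b5=0 t=0,i=15
  ..#..|#  b4=1 t=0,i=11
  ...##|.  b3=0 t=1,i=17
  ...#.|#  b2=1 t=0,i=14
  ....#|#  b1=1 t=3,i=11
  .....|.  b0=0 t=3,i=9
  bits 11011111010110001000011011010110 = 3747120854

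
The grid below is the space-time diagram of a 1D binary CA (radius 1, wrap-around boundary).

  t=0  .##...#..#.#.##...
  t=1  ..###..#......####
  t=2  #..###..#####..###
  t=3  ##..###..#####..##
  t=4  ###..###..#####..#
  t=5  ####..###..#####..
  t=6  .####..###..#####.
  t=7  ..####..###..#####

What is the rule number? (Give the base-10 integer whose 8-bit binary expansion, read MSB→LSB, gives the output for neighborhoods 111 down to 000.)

209

  ###|#  b7=1 t=1,i=3
  ##.|#  b6=1 t=0,i=2
  #.#|.  b5=0 t=0,i=10
  #..|#  b4=1 t=0,i=3
  .##|.  b3=0 t=0,i=1
  .#.|.  b2=0 t=0,i=6
  ..#|.  b1=0 t=0,i=0
  ...|#  b0=1 t=0,i=4
  bits 11010001 = 209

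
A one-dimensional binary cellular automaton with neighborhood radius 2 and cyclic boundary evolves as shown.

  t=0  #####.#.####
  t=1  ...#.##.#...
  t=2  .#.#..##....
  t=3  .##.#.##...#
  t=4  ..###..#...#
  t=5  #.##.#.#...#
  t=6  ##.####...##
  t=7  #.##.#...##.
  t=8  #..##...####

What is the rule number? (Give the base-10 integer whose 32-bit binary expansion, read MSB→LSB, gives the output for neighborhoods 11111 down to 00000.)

1319139066

  #####|.  b31=0 t=0,i=0
  ####.|#  b30=1 t=0,i=3
  ###.#|.  b29=0 t=0,i=4
  ###..|.  b28=0 t=4,i=4
  ##.##|#  b27=1 t=5,i=1
  ##.#.|#  b26=1 t=0,i=5
  ##..#|#  b25=1 t=4,i=5
  ##...|.  b24=0 t=2,i=8
  #.###|#  b23=1 t=0,i=8
  #.##.|.  b22=0 t=1,i=5
  #.#.#|#  b21=1 t=0,i=6
  #.#..|.  b20=0 t=1,i=8
  #..##|.  b19=0 t=2,i=5
  #..#.|.  b18=0 t=4,i=6
  #...#|.  b17=0 t=3,i=9
  #....|.  b16=0 t=1,i=10
  .####|.  b15=0 t=0,i=9
  .###.|#  b14=1 t=4,i=3
  .##.#|#  b13=1 t=1,i=6
  .##..|#  b12=1 t=2,i=7
  .#.##|.  b11=0 t=0,i=7
  .#.#.|#  b10=1 t=2,i=2
  .#..#|#  b9=1 t=2,i=4
  .#...|.  b8=0 t=1,i=9
  ..###|#  b7=1 t=4,i=2
  ..##.|#  b6=1 t=2,i=6
  ..#.#|#  b5=1 t=1,i=3
  ..#..|#  b4=1 t=4,i=7
  ...##|#  b3=1 t=5,i=10
  ...#.|.  b2=0 t=1,i=2
  ....#|#  b1=1 t=1,i=1
  .....|.  b0=0 t=1,i=0
  bits 01001110101000000111011011111010 = 1319139066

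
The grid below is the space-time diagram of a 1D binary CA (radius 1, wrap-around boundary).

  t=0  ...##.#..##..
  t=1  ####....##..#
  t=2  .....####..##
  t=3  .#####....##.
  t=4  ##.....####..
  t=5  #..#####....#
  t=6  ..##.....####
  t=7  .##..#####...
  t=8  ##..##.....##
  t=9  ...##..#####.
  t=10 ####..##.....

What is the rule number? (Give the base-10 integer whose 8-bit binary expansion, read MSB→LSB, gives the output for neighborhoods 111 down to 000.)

11

  [7] ### => .  t=1,i=0
  [6] ##. => .  t=0,i=4
  [5] #.# => .  t=0,i=5
  [4] #.. => .  t=0,i=7
  [3] .## => #  t=0,i=3
  [2] .#. => .  t=0,i=6
  [1] ..# => #  t=0,i=2
  [0] ... => #  t=0,i=0
  bits 00001011 = 11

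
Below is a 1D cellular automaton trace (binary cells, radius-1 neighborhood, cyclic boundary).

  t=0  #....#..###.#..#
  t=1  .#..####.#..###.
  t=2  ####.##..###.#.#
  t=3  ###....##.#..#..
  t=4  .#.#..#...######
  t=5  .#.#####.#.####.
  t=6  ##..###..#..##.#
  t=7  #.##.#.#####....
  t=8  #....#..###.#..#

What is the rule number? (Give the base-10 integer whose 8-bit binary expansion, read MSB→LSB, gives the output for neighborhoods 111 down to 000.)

150

  nb ###: next=#  (t=0,i=9, bit7=1)
  nb ##.: next=.  (t=0,i=0, bit6=0)
  nb #.#: next=.  (t=0,i=11, bit5=0)
  nb #..: next=#  (t=0,i=1, bit4=1)
  nb .##: next=.  (t=0,i=8, bit3=0)
  nb .#.: next=#  (t=0,i=5, bit2=1)
  nb ..#: next=#  (t=0,i=4, bit1=1)
  nb ...: next=.  (t=0,i=2, bit0=0)
  bits 10010110 = 150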